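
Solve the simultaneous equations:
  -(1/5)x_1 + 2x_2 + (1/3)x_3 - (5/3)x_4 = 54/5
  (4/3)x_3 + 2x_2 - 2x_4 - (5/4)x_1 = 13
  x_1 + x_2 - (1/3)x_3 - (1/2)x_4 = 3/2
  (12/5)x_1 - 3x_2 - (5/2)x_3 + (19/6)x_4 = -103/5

infinitely many solutions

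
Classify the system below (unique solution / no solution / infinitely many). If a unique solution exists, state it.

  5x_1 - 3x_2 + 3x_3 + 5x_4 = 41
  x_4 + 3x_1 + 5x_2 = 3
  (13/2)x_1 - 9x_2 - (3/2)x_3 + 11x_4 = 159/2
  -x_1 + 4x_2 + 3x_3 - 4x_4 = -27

Row-reduce:
R1 ← R1 / (5).
R2 ← R2 − 3·R1.
R3 ← R3 − 13/2·R1.
R4 ← R4 + 1·R1.
R2 ← R2 / (34/5).
R1 ← R1 + 3/5·R2.
R3 ← R3 + 51/10·R2.
R4 ← R4 − 17/5·R2.
R3 ← R3 / (-27/4).
R1 ← R1 − 15/34·R3.
R2 ← R2 + 9/34·R3.
R4 ← R4 − 9/2·R3.
Row 4 reduces to 0 = -4/3, a contradiction. The system is inconsistent.

no solution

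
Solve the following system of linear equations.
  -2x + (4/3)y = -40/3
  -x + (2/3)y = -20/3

infinitely many solutions

Row-reduce:
R1 ← R1 / (-2).
R2 ← R2 + 1·R1.
Rank is 1 with 2 unknowns, leaving y free.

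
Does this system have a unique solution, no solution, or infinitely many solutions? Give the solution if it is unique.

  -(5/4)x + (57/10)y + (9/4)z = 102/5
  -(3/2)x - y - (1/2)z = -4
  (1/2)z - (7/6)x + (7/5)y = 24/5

Row-reduce:
R1 ← R1 / (-5/4).
R2 ← R2 + 3/2·R1.
R3 ← R3 + 7/6·R1.
R2 ← R2 / (-196/25).
R1 ← R1 + 114/25·R2.
R3 ← R3 + 98/25·R2.
Rank is 2 with 3 unknowns, leaving z free.

infinitely many solutions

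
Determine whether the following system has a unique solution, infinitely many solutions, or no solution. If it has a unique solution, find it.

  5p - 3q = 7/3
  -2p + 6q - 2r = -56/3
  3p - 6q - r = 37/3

Row-reduce the augmented matrix:
R1 ← R1 / (5).
R2 ← R2 + 2·R1.
R3 ← R3 − 3·R1.
R2 ← R2 / (24/5).
R1 ← R1 + 3/5·R2.
R3 ← R3 + 21/5·R2.
R3 ← R3 / (-11/4).
R1 ← R1 + 1/4·R3.
R2 ← R2 + 5/12·R3.
Reading off the reduced rows gives p = -4/3, q = -3, r = 5/3.

p = -4/3, q = -3, r = 5/3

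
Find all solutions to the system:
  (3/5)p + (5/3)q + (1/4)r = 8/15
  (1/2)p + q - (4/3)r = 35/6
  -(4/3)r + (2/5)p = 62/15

Row-reduce the augmented matrix:
R1 ← R1 / (3/5).
R2 ← R2 − 1/2·R1.
R3 ← R3 − 2/5·R1.
R2 ← R2 / (-7/18).
R1 ← R1 − 25/9·R2.
R3 ← R3 + 10/9·R2.
R3 ← R3 / (61/21).
R1 ← R1 + 445/42·R3.
R2 ← R2 − 111/28·R3.
Reading off the reduced rows gives p = -3, q = 2, r = -4.

p = -3, q = 2, r = -4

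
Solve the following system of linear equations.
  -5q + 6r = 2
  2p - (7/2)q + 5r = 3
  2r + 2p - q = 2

Row-reduce:
Swap R1 and R2.
R1 ← R1 / (2).
R3 ← R3 − 2·R1.
R2 ← R2 / (-5).
R1 ← R1 + 7/4·R2.
R3 ← R3 − 5/2·R2.
Rank is 2 with 3 unknowns, leaving r free.

infinitely many solutions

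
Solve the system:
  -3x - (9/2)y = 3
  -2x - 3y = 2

Row-reduce:
R1 ← R1 / (-3).
R2 ← R2 + 2·R1.
Rank is 1 with 2 unknowns, leaving y free.

infinitely many solutions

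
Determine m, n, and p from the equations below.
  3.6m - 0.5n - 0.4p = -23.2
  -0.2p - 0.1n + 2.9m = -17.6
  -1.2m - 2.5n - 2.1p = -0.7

m = -6, n = 4, p = -1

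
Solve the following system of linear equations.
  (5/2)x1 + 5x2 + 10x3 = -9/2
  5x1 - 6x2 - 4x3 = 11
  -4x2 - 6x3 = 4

no solution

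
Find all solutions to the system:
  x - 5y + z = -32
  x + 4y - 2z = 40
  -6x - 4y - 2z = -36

Row-reduce the augmented matrix:
R2 ← R2 − 1·R1.
R3 ← R3 + 6·R1.
R2 ← R2 / (9).
R1 ← R1 + 5·R2.
R3 ← R3 + 34·R2.
R3 ← R3 / (-22/3).
R1 ← R1 + 2/3·R3.
R2 ← R2 + 1/3·R3.
Reading off the reduced rows gives x = 4, y = 6, z = -6.

x = 4, y = 6, z = -6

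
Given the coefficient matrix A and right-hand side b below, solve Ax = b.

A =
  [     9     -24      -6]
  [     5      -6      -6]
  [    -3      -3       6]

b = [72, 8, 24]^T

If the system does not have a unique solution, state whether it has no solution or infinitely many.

infinitely many solutions

Row-reduce:
R1 ← R1 / (9).
R2 ← R2 − 5·R1.
R3 ← R3 + 3·R1.
R2 ← R2 / (22/3).
R1 ← R1 + 8/3·R2.
R3 ← R3 + 11·R2.
Rank is 2 with 3 unknowns, leaving x_3 free.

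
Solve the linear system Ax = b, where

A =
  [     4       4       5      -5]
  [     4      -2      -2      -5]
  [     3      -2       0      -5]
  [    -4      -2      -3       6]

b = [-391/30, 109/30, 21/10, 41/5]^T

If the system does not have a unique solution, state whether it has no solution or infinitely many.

x_1 = 1/5, x_2 = -2, x_3 = -2/3, x_4 = 1/2

Row-reduce the augmented matrix:
R1 ← R1 / (4).
R2 ← R2 − 4·R1.
R3 ← R3 − 3·R1.
R4 ← R4 + 4·R1.
R2 ← R2 / (-6).
R1 ← R1 − 1·R2.
R3 ← R3 + 5·R2.
R4 ← R4 − 2·R2.
R3 ← R3 / (25/12).
R1 ← R1 − 1/12·R3.
R2 ← R2 − 7/6·R3.
R4 ← R4 + 1/3·R3.
R4 ← R4 / (4/5).
R1 ← R1 + 6/5·R4.
R2 ← R2 − 7/10·R4.
R3 ← R3 + 3/5·R4.
Reading off the reduced rows gives x_1 = 1/5, x_2 = -2, x_3 = -2/3, x_4 = 1/2.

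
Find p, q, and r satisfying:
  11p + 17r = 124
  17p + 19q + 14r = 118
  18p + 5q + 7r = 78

p = 2, q = 0, r = 6

Row-reduce the augmented matrix:
R1 ← R1 / (11).
R2 ← R2 − 17·R1.
R3 ← R3 − 18·R1.
R2 ← R2 / (19).
R3 ← R3 − 5·R2.
R3 ← R3 / (-3676/209).
R1 ← R1 − 17/11·R3.
R2 ← R2 + 135/209·R3.
Reading off the reduced rows gives p = 2, q = 0, r = 6.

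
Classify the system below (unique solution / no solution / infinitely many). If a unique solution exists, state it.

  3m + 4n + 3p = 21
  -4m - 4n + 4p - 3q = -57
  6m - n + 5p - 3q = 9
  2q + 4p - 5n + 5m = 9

Row-reduce the augmented matrix:
R1 ← R1 / (3).
R2 ← R2 + 4·R1.
R3 ← R3 − 6·R1.
R4 ← R4 − 5·R1.
R2 ← R2 / (4/3).
R1 ← R1 − 4/3·R2.
R3 ← R3 + 9·R2.
R4 ← R4 + 35/3·R2.
R3 ← R3 / (53).
R1 ← R1 + 7·R3.
R2 ← R2 − 6·R3.
R4 ← R4 − 69·R3.
R4 ← R4 / (319/53).
R1 ← R1 + 15/212·R4.
R2 ← R2 − 81/212·R4.
R3 ← R3 + 93/212·R4.
Reading off the reduced rows gives m = 6, n = 3, p = -3, q = 3.

m = 6, n = 3, p = -3, q = 3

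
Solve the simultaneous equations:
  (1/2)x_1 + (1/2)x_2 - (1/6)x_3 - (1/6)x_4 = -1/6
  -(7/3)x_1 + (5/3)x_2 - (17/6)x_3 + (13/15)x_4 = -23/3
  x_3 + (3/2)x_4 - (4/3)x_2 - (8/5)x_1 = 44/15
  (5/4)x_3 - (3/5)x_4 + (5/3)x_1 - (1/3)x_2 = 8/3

no solution

Row-reduce:
R1 ← R1 / (1/2).
R2 ← R2 + 7/3·R1.
R3 ← R3 + 8/5·R1.
R4 ← R4 − 5/3·R1.
R2 ← R2 / (4).
R1 ← R1 − 1·R2.
R3 ← R3 − 4/15·R2.
R4 ← R4 + 2·R2.
R3 ← R3 / (191/270).
R1 ← R1 − 41/72·R3.
R2 ← R2 + 65/72·R3.
Row 4 reduces to 0 = -1, a contradiction. The system is inconsistent.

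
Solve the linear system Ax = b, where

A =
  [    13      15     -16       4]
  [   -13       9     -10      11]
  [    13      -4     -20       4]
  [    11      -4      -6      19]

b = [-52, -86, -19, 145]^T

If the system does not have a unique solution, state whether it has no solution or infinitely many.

Row-reduce the augmented matrix:
R1 ← R1 / (13).
R2 ← R2 + 13·R1.
R3 ← R3 − 13·R1.
R4 ← R4 − 11·R1.
R2 ← R2 / (24).
R1 ← R1 − 15/13·R2.
R3 ← R3 + 19·R2.
R4 ← R4 + 217/13·R2.
R3 ← R3 / (-295/12).
R1 ← R1 − 1/52·R3.
R2 ← R2 + 13/12·R3.
R4 ← R4 + 1645/156·R3.
R4 ← R4 / (16072/767).
R1 ← R1 + 310/767·R4.
R2 ← R2 − 6/59·R4.
R3 ← R3 + 57/118·R4.
Reading off the reduced rows gives x_1 = 5, x_2 = -3, x_3 = 6, x_4 = 6.

x_1 = 5, x_2 = -3, x_3 = 6, x_4 = 6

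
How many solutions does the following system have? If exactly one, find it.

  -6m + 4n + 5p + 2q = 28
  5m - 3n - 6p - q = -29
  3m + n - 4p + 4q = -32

Row-reduce:
R1 ← R1 / (-6).
R2 ← R2 − 5·R1.
R3 ← R3 − 3·R1.
R2 ← R2 / (1/3).
R1 ← R1 + 2/3·R2.
R3 ← R3 − 3·R2.
R3 ← R3 / (15).
R1 ← R1 + 9/2·R3.
R2 ← R2 + 11/2·R3.
Rank is 3 with 4 unknowns, leaving q free.

infinitely many solutions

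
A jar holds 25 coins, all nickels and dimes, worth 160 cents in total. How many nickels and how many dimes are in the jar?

nickels: 18, dimes: 7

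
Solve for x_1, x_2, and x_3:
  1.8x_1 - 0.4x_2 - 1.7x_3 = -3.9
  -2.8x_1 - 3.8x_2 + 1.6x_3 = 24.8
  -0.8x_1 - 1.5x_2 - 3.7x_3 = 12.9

Row-reduce the augmented matrix:
R1 ← R1 / (9/5).
R2 ← R2 + 14/5·R1.
R3 ← R3 + 4/5·R1.
R2 ← R2 / (-199/45).
R1 ← R1 + 2/9·R2.
R3 ← R3 + 151/90·R2.
R3 ← R3 / (-4039/995).
R1 ← R1 + 355/398·R3.
R2 ← R2 − 47/199·R3.
Reading off the reduced rows gives x_1 = -4, x_2 = -4, x_3 = -1.

x_1 = -4, x_2 = -4, x_3 = -1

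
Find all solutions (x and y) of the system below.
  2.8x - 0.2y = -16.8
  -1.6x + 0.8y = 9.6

Row-reduce the augmented matrix:
R1 ← R1 / (14/5).
R2 ← R2 + 8/5·R1.
R2 ← R2 / (24/35).
R1 ← R1 + 1/14·R2.
Reading off the reduced rows gives x = -6, y = 0.

x = -6, y = 0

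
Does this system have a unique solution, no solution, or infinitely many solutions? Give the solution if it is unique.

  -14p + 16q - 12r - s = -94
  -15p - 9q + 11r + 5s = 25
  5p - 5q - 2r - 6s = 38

Row-reduce:
R1 ← R1 / (-14).
R2 ← R2 + 15·R1.
R3 ← R3 − 5·R1.
R2 ← R2 / (-183/7).
R1 ← R1 + 8/7·R2.
R3 ← R3 − 5/7·R2.
R3 ← R3 / (-1031/183).
R1 ← R1 + 34/183·R3.
R2 ← R2 + 167/183·R3.
Rank is 3 with 4 unknowns, leaving s free.

infinitely many solutions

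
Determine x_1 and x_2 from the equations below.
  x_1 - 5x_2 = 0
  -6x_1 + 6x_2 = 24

x_1 = -5, x_2 = -1

From equation 1: x_1 = 0 + 5·x_2.
Substitute into equation 2 and solve: x_2 = -1.
Then x_1 = -5.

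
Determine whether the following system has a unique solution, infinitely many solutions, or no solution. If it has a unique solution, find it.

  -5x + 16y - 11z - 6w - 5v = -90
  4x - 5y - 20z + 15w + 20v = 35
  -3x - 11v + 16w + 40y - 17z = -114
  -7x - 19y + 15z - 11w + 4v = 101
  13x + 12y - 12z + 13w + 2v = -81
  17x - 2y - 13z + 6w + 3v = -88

x = -5, y = -3, z = 3, w = 4, v = 2

Row-reduce the augmented matrix:
R1 ← R1 / (-5).
R2 ← R2 − 4·R1.
R3 ← R3 + 3·R1.
R4 ← R4 + 7·R1.
R5 ← R5 − 13·R1.
R6 ← R6 − 17·R1.
R2 ← R2 / (39/5).
R1 ← R1 + 16/5·R2.
R3 ← R3 − 152/5·R2.
R4 ← R4 + 207/5·R2.
R5 ← R5 − 268/5·R2.
R6 ← R6 − 262/5·R2.
R3 ← R3 / (1324/13).
R1 ← R1 + 125/13·R3.
R2 ← R2 + 48/13·R3.
R4 ← R4 + 1592/13·R3.
R5 ← R5 − 2045/13·R3.
R6 ← R6 − 1860/13·R3.
R4 ← R4 / (9038/331).
R1 ← R1 − 2305/662·R4.
R2 ← R2 − 191/331·R4.
R3 ← R3 + 131/662·R4.
R5 ← R5 + 27515/662·R4.
R6 ← R6 + 18076/331·R4.
R5 ← R5 / (268951/54228).
R1 ← R1 + 28325/54228·R5.
R2 ← R2 + 6677/9038·R5.
R3 ← R3 + 33013/54228·R5.
R4 ← R4 − 11243/27114·R5.
R6 reduces to 0 = 0, so the extra equation is consistent.
Reading off the reduced rows gives x = -5, y = -3, z = 3, w = 4, v = 2.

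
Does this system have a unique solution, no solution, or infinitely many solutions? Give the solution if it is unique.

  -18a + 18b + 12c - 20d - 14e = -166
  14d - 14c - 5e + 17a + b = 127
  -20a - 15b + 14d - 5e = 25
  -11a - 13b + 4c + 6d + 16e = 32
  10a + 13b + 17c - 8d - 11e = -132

Row-reduce the augmented matrix:
R1 ← R1 / (-18).
R2 ← R2 − 17·R1.
R3 ← R3 + 20·R1.
R4 ← R4 + 11·R1.
R5 ← R5 − 10·R1.
R2 ← R2 / (18).
R1 ← R1 + 1·R2.
R3 ← R3 + 35·R2.
R4 ← R4 + 24·R2.
R5 ← R5 − 23·R2.
R3 ← R3 / (-500/27).
R1 ← R1 + 22/27·R3.
R2 ← R2 + 4/27·R3.
R4 ← R4 + 62/9·R3.
R5 ← R5 − 731/27·R3.
R4 ← R4 / (662/375).
R1 ← R1 + 42/125·R4.
R2 ← R2 + 182/375·R4.
R3 ← R3 + 541/375·R4.
R5 ← R5 − 9823/375·R4.
R5 ← R5 / (-114543/662).
R1 ← R1 − 884/331·R5.
R2 ← R2 − 1193/662·R5.
R3 ← R3 − 3018/331·R5.
R4 ← R4 − 7135/1324·R5.
Reading off the reduced rows gives a = 0, b = 2, c = -5, d = 5, e = 3.

a = 0, b = 2, c = -5, d = 5, e = 3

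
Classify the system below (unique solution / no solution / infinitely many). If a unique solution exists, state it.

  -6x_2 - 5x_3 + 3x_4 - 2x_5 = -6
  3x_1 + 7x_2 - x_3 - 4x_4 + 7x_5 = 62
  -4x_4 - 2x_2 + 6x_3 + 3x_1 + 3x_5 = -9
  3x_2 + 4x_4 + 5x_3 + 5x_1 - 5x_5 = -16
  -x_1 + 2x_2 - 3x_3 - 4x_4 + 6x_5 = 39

infinitely many solutions

Row-reduce:
Swap R1 and R2.
R1 ← R1 / (3).
R3 ← R3 − 3·R1.
R4 ← R4 − 5·R1.
R5 ← R5 + 1·R1.
R2 ← R2 / (-6).
R1 ← R1 − 7/3·R2.
R3 ← R3 + 9·R2.
R4 ← R4 + 26/3·R2.
R5 ← R5 − 13/3·R2.
R3 ← R3 / (29/2).
R1 ← R1 + 41/18·R3.
R2 ← R2 − 5/6·R3.
R4 ← R4 − 125/9·R3.
R5 ← R5 + 125/18·R3.
R4 ← R4 / (926/87).
R1 ← R1 + 76/87·R4.
R2 ← R2 + 7/29·R4.
R3 ← R3 + 9/29·R4.
R5 ← R5 + 463/87·R4.
Rank is 4 with 5 unknowns, leaving x_5 free.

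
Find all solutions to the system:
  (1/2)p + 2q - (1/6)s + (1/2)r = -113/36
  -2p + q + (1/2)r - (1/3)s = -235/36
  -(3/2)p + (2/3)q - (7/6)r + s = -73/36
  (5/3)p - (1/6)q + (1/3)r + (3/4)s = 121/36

Row-reduce the augmented matrix:
R1 ← R1 / (1/2).
R2 ← R2 + 2·R1.
R3 ← R3 + 3/2·R1.
R4 ← R4 − 5/3·R1.
R2 ← R2 / (9).
R1 ← R1 − 4·R2.
R3 ← R3 − 20/3·R2.
R4 ← R4 + 41/6·R2.
R3 ← R3 / (-41/27).
R1 ← R1 + 1/9·R3.
R2 ← R2 − 5/18·R3.
R4 ← R4 − 61/108·R3.
R4 ← R4 / (2975/2952).
R1 ← R1 − 5/246·R4.
R2 ← R2 − 19/164·R4.
R3 ← R3 + 67/82·R4.
Reading off the reduced rows gives p = 2, q = -5/3, r = -3/2, s = 1/3.

p = 2, q = -5/3, r = -3/2, s = 1/3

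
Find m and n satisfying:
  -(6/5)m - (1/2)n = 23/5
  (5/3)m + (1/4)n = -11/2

Row-reduce the augmented matrix:
R1 ← R1 / (-6/5).
R2 ← R2 − 5/3·R1.
R2 ← R2 / (-4/9).
R1 ← R1 − 5/12·R2.
Reading off the reduced rows gives m = -3, n = -2.

m = -3, n = -2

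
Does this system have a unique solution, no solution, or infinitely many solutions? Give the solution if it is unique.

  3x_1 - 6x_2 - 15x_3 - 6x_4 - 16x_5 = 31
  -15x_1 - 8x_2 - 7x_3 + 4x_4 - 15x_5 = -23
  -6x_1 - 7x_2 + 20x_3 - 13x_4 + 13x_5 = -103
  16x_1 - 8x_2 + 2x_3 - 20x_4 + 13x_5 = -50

infinitely many solutions

Row-reduce:
R1 ← R1 / (3).
R2 ← R2 + 15·R1.
R3 ← R3 + 6·R1.
R4 ← R4 − 16·R1.
R2 ← R2 / (-38).
R1 ← R1 + 2·R2.
R3 ← R3 + 19·R2.
R4 ← R4 − 24·R2.
R3 ← R3 / (31).
R1 ← R1 + 13/19·R3.
R2 ← R2 − 41/19·R3.
R4 ← R4 − 574/19·R3.
R4 ← R4 / (4284/589).
R1 ← R1 + 528/589·R4.
R2 ← R2 − 895/589·R4.
R3 ← R3 + 12/31·R4.
Rank is 4 with 5 unknowns, leaving x_5 free.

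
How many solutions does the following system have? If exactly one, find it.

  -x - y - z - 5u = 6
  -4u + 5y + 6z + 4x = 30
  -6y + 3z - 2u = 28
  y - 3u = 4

Row-reduce the augmented matrix:
R1 ← R1 / (-1).
R2 ← R2 − 4·R1.
R1 ← R1 − 1·R2.
R3 ← R3 + 6·R2.
R4 ← R4 − 1·R2.
R3 ← R3 / (15).
R1 ← R1 + 1·R3.
R2 ← R2 − 2·R3.
R4 ← R4 + 2·R3.
R4 ← R4 / (23/15).
R1 ← R1 − 289/15·R4.
R2 ← R2 + 68/15·R4.
R3 ← R3 + 146/15·R4.
Reading off the reduced rows gives x = 2, y = -2, z = 4, u = -2.

x = 2, y = -2, z = 4, u = -2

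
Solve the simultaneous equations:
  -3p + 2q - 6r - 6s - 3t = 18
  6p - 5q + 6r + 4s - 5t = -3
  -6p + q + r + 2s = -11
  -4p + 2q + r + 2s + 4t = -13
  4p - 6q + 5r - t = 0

Row-reduce the augmented matrix:
R1 ← R1 / (-3).
R2 ← R2 − 6·R1.
R3 ← R3 + 6·R1.
R4 ← R4 + 4·R1.
R5 ← R5 − 4·R1.
R2 ← R2 / (-1).
R1 ← R1 + 2/3·R2.
R3 ← R3 + 3·R2.
R4 ← R4 + 2/3·R2.
R5 ← R5 + 10/3·R2.
R3 ← R3 / (31).
R1 ← R1 − 6·R3.
R2 ← R2 − 6·R3.
R4 ← R4 − 13·R3.
R5 ← R5 − 17·R3.
R4 ← R4 / (-56/93).
R1 ← R1 + 2/93·R4.
R2 ← R2 − 20/31·R4.
R3 ← R3 − 38/31·R4.
R5 ← R5 + 202/93·R4.
R5 ← R5 / (391/28).
R1 ← R1 − 23/28·R5.
R2 ← R2 − 33/14·R5.
R3 ← R3 + 23/28·R5.
R4 ← R4 − 95/56·R5.
Reading off the reduced rows gives p = 1, q = 0, r = -1, s = -2, t = -1.

p = 1, q = 0, r = -1, s = -2, t = -1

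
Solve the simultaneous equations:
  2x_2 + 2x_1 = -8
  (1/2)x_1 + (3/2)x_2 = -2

x_1 = -4, x_2 = 0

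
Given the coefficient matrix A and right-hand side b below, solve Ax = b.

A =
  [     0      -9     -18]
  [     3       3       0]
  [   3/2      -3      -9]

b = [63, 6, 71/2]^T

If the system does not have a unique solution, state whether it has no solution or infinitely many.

no solution

Row-reduce:
Swap R1 and R2.
R1 ← R1 / (3).
R3 ← R3 − 3/2·R1.
R2 ← R2 / (-9).
R1 ← R1 − 1·R2.
R3 ← R3 + 9/2·R2.
Row 3 reduces to 0 = 1, a contradiction. The system is inconsistent.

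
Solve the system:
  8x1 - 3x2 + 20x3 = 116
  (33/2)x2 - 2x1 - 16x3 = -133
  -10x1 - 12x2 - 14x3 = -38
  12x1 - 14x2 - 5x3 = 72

no solution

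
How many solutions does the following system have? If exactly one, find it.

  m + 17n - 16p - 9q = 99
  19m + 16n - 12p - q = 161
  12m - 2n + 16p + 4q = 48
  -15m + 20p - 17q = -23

m = 4, n = 6, p = 1, q = -1

Row-reduce the augmented matrix:
R2 ← R2 − 19·R1.
R3 ← R3 − 12·R1.
R4 ← R4 + 15·R1.
R2 ← R2 / (-307).
R1 ← R1 − 17·R2.
R3 ← R3 + 206·R2.
R4 ← R4 − 255·R2.
R3 ← R3 / (3704/307).
R1 ← R1 − 52/307·R3.
R2 ← R2 + 292/307·R3.
R4 ← R4 − 6920/307·R3.
R4 ← R4 / (-3206/463).
R1 ← R1 − 205/463·R4.
R2 ← R2 + 332/463·R4.
R3 ← R3 + 159/926·R4.
Reading off the reduced rows gives m = 4, n = 6, p = 1, q = -1.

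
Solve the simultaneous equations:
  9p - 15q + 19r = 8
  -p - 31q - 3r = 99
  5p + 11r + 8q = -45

no solution

Row-reduce:
R1 ← R1 / (9).
R2 ← R2 + 1·R1.
R3 ← R3 − 5·R1.
R2 ← R2 / (-98/3).
R1 ← R1 + 5/3·R2.
R3 ← R3 − 49/3·R2.
Row 3 reduces to 0 = 1/2, a contradiction. The system is inconsistent.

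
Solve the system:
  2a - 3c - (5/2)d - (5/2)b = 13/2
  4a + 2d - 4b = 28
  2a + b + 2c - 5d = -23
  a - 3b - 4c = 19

no solution

Row-reduce:
R1 ← R1 / (2).
R2 ← R2 − 4·R1.
R3 ← R3 − 2·R1.
R4 ← R4 − 1·R1.
R1 ← R1 + 5/4·R2.
R3 ← R3 − 7/2·R2.
R4 ← R4 + 7/4·R2.
R3 ← R3 / (-16).
R1 ← R1 − 6·R3.
R2 ← R2 − 6·R3.
R4 ← R4 − 8·R3.
Row 4 reduces to 0 = 1, a contradiction. The system is inconsistent.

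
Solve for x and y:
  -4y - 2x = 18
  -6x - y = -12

Row-reduce the augmented matrix:
R1 ← R1 / (-2).
R2 ← R2 + 6·R1.
R2 ← R2 / (11).
R1 ← R1 − 2·R2.
Reading off the reduced rows gives x = 3, y = -6.

x = 3, y = -6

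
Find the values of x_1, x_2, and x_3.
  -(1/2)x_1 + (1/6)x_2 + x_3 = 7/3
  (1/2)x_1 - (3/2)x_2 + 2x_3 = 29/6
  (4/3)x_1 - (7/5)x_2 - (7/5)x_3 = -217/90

x_1 = -7/3, x_2 = -2, x_3 = 3/2

Row-reduce the augmented matrix:
R1 ← R1 / (-1/2).
R2 ← R2 − 1/2·R1.
R3 ← R3 − 4/3·R1.
R2 ← R2 / (-4/3).
R1 ← R1 + 1/3·R2.
R3 ← R3 + 43/45·R2.
R3 ← R3 / (-53/60).
R1 ← R1 + 11/4·R3.
R2 ← R2 + 9/4·R3.
Reading off the reduced rows gives x_1 = -7/3, x_2 = -2, x_3 = 3/2.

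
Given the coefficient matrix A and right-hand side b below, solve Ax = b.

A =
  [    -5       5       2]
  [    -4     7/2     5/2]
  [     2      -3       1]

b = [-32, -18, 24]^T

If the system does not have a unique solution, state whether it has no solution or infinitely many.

no solution

Row-reduce:
R1 ← R1 / (-5).
R2 ← R2 + 4·R1.
R3 ← R3 − 2·R1.
R2 ← R2 / (-1/2).
R1 ← R1 + 1·R2.
R3 ← R3 + 1·R2.
Row 3 reduces to 0 = -4, a contradiction. The system is inconsistent.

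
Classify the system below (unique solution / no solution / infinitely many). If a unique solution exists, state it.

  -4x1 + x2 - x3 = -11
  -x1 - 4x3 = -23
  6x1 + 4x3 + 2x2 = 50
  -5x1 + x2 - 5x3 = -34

x1 = 3, x2 = 6, x3 = 5

Row-reduce the augmented matrix:
R1 ← R1 / (-4).
R2 ← R2 + 1·R1.
R3 ← R3 − 6·R1.
R4 ← R4 + 5·R1.
R2 ← R2 / (-1/4).
R1 ← R1 + 1/4·R2.
R3 ← R3 − 7/2·R2.
R4 ← R4 + 1/4·R2.
R3 ← R3 / (-50).
R1 ← R1 − 4·R3.
R2 ← R2 − 15·R3.
R4 reduces to 0 = 0, so the extra equation is consistent.
Reading off the reduced rows gives x1 = 3, x2 = 6, x3 = 5.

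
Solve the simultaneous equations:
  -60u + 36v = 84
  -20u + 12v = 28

infinitely many solutions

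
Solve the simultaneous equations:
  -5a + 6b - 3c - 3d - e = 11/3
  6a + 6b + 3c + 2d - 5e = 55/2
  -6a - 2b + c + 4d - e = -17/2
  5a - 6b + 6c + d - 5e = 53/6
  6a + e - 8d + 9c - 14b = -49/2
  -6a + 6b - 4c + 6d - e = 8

a = 5/3, b = 1, c = -3/2, d = 1/2, e = -3

Row-reduce the augmented matrix:
R1 ← R1 / (-5).
R2 ← R2 − 6·R1.
R3 ← R3 + 6·R1.
R4 ← R4 − 5·R1.
R5 ← R5 − 6·R1.
R6 ← R6 + 6·R1.
R2 ← R2 / (66/5).
R1 ← R1 + 6/5·R2.
R3 ← R3 + 46/5·R2.
R5 ← R5 + 34/5·R2.
R6 ← R6 + 6/5·R2.
R3 ← R3 / (46/11).
R1 ← R1 − 6/11·R3.
R2 ← R2 + 1/22·R3.
R4 ← R4 − 3·R3.
R5 ← R5 − 56/11·R3.
R6 ← R6 + 5/11·R3.
R4 ← R4 / (-153/23).
R1 ← R1 + 9/23·R4.
R2 ← R2 + 7/138·R4.
R3 ← R3 − 107/69·R4.
R5 ← R5 + 1402/69·R4.
R6 ← R6 − 701/69·R4.
R5 ← R5 / (5012/459).
R1 ← R1 − 6/17·R5.
R2 ← R2 + 451/918·R5.
R3 ← R3 + 778/459·R5.
R4 ← R4 − 70/153·R5.
R6 ← R6 + 2506/459·R5.
R6 reduces to 0 = 0, so the extra equation is consistent.
Reading off the reduced rows gives a = 5/3, b = 1, c = -3/2, d = 1/2, e = -3.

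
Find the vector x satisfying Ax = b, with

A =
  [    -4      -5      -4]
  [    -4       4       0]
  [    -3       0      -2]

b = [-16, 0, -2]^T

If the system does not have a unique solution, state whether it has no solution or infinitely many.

x_1 = 4, x_2 = 4, x_3 = -5

Row-reduce the augmented matrix:
R1 ← R1 / (-4).
R2 ← R2 + 4·R1.
R3 ← R3 + 3·R1.
R2 ← R2 / (9).
R1 ← R1 − 5/4·R2.
R3 ← R3 − 15/4·R2.
R3 ← R3 / (-2/3).
R1 ← R1 − 4/9·R3.
R2 ← R2 − 4/9·R3.
Reading off the reduced rows gives x_1 = 4, x_2 = 4, x_3 = -5.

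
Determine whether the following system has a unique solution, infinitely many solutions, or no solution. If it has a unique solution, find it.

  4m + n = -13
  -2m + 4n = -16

m = -2, n = -5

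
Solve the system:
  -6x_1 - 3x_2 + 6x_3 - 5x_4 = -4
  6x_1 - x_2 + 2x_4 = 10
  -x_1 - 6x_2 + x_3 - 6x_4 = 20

Row-reduce:
R1 ← R1 / (-6).
R2 ← R2 − 6·R1.
R3 ← R3 + 1·R1.
R2 ← R2 / (-4).
R1 ← R1 − 1/2·R2.
R3 ← R3 + 11/2·R2.
R3 ← R3 / (-33/4).
R1 ← R1 + 1/4·R3.
R2 ← R2 + 3/2·R3.
Rank is 3 with 4 unknowns, leaving x_4 free.

infinitely many solutions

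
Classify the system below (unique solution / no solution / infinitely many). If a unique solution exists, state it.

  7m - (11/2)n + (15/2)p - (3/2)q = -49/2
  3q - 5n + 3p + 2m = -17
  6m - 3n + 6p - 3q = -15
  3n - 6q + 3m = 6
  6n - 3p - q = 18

Row-reduce:
R1 ← R1 / (7).
R2 ← R2 − 2·R1.
R3 ← R3 − 6·R1.
R4 ← R4 − 3·R1.
R2 ← R2 / (-24/7).
R1 ← R1 + 11/14·R2.
R3 ← R3 − 12/7·R2.
R4 ← R4 − 75/14·R2.
R5 ← R5 − 6·R2.
Swap R3 and R4.
R3 ← R3 / (-15/8).
R1 ← R1 − 7/8·R3.
R2 ← R2 + 1/4·R3.
R5 ← R5 + 3/2·R3.
Swap R4 and R5.
R4 ← R4 / (5).
R1 ← R1 + 1·R4.
R2 ← R2 + 1·R4.
Row 5 reduces to 0 = 1, a contradiction. The system is inconsistent.

no solution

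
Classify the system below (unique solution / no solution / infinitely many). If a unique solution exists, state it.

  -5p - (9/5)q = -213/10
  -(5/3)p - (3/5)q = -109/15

no solution

Row-reduce:
R1 ← R1 / (-5).
R2 ← R2 + 5/3·R1.
Row 2 reduces to 0 = -1/6, a contradiction. The system is inconsistent.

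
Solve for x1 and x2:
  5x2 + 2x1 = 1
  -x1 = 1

Row-reduce the augmented matrix:
R1 ← R1 / (2).
R2 ← R2 + 1·R1.
R2 ← R2 / (5/2).
R1 ← R1 − 5/2·R2.
Reading off the reduced rows gives x1 = -1, x2 = 3/5.

x1 = -1, x2 = 3/5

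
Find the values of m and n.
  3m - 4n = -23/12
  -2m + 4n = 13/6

m = 1/4, n = 2/3

Row-reduce the augmented matrix:
R1 ← R1 / (3).
R2 ← R2 + 2·R1.
R2 ← R2 / (4/3).
R1 ← R1 + 4/3·R2.
Reading off the reduced rows gives m = 1/4, n = 2/3.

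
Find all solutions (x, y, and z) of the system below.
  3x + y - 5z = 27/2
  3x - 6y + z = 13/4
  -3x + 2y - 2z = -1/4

Row-reduce the augmented matrix:
R1 ← R1 / (3).
R2 ← R2 − 3·R1.
R3 ← R3 + 3·R1.
R2 ← R2 / (-7).
R1 ← R1 − 1/3·R2.
R3 ← R3 − 3·R2.
R3 ← R3 / (-31/7).
R1 ← R1 + 29/21·R3.
R2 ← R2 + 6/7·R3.
Reading off the reduced rows gives x = 5/4, y = -1/4, z = -2.

x = 5/4, y = -1/4, z = -2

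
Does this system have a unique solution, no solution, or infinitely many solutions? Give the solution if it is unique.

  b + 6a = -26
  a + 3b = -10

a = -4, b = -2

From equation 1: b = -26 − 6·a.
Substitute into equation 2 and solve: a = -4.
Then b = -2.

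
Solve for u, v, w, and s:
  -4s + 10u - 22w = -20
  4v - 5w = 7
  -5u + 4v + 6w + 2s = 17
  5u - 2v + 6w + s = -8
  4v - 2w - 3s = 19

u = -1, v = 3, w = 1, s = -3

Row-reduce the augmented matrix:
R1 ← R1 / (10).
R3 ← R3 + 5·R1.
R4 ← R4 − 5·R1.
R2 ← R2 / (4).
R3 ← R3 − 4·R2.
R4 ← R4 + 2·R2.
R5 ← R5 − 4·R2.
Swap R3 and R4.
R3 ← R3 / (29/2).
R1 ← R1 + 11/5·R3.
R2 ← R2 + 5/4·R3.
R5 ← R5 − 3·R3.
Swap R4 and R5.
R4 ← R4 / (-105/29).
R1 ← R1 − 8/145·R4.
R2 ← R2 − 15/58·R4.
R3 ← R3 − 6/29·R4.
R5 reduces to 0 = 0, so the extra equation is consistent.
Reading off the reduced rows gives u = -1, v = 3, w = 1, s = -3.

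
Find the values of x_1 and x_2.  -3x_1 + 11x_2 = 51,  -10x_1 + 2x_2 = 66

x_1 = -6, x_2 = 3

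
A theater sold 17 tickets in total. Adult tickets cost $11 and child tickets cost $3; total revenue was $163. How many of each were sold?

adult tickets: 14, child tickets: 3

Let a = adult tickets, c = child tickets.
  a + c = 17
  11a + 3c = 163
Row-reduce the augmented matrix:
R2 ← R2 − 11·R1.
R2 ← R2 / (-8).
R1 ← R1 − 1·R2.
Reading off the reduced rows gives a = 14, c = 3.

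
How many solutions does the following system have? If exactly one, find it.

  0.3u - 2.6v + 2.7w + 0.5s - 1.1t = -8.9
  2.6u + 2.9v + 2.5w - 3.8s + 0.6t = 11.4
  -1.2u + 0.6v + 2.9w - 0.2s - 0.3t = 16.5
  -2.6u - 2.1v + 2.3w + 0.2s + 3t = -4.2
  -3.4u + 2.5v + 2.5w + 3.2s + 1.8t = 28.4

u = -5, v = 6, w = 2, s = -1, t = -3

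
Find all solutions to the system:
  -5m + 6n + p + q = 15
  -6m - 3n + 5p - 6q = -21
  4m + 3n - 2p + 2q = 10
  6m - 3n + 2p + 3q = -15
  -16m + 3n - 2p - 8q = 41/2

no solution

Row-reduce:
R1 ← R1 / (-5).
R2 ← R2 + 6·R1.
R3 ← R3 − 4·R1.
R4 ← R4 − 6·R1.
R5 ← R5 + 16·R1.
R2 ← R2 / (-51/5).
R1 ← R1 + 6/5·R2.
R3 ← R3 − 39/5·R2.
R4 ← R4 − 21/5·R2.
R5 ← R5 + 81/5·R2.
R3 ← R3 / (29/17).
R1 ← R1 + 11/17·R3.
R2 ← R2 + 19/51·R3.
R4 ← R4 − 81/17·R3.
R5 ← R5 + 191/17·R3.
R4 ← R4 / (255/29).
R1 ← R1 + 11/29·R4.
R2 ← R2 − 10/87·R4.
R3 ← R3 + 46/29·R4.
R5 ← R5 + 510/29·R4.
Row 5 reduces to 0 = 1/2, a contradiction. The system is inconsistent.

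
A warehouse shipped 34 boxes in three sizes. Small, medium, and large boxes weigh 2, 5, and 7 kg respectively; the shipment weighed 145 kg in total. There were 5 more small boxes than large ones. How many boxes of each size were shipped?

small boxes: 15, medium boxes: 9, large boxes: 10

Let s = small boxes, m = medium boxes, l = large boxes.
  l + m + s = 34
  2s + 5m + 7l = 145
  s - l = 5
Row-reduce the augmented matrix:
R2 ← R2 − 2·R1.
R3 ← R3 − 1·R1.
R2 ← R2 / (3).
R1 ← R1 − 1·R2.
R3 ← R3 + 1·R2.
R3 ← R3 / (-1/3).
R1 ← R1 + 2/3·R3.
R2 ← R2 − 5/3·R3.
Reading off the reduced rows gives s = 15, m = 9, l = 10.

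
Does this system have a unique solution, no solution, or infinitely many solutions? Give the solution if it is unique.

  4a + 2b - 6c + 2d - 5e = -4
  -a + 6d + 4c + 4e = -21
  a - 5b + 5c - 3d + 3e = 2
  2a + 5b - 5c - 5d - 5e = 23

infinitely many solutions

Row-reduce:
R1 ← R1 / (4).
R2 ← R2 + 1·R1.
R3 ← R3 − 1·R1.
R4 ← R4 − 2·R1.
R2 ← R2 / (1/2).
R1 ← R1 − 1/2·R2.
R3 ← R3 + 11/2·R2.
R4 ← R4 − 4·R2.
R3 ← R3 / (34).
R1 ← R1 + 4·R3.
R2 ← R2 − 5·R3.
R4 ← R4 + 22·R3.
R4 ← R4 / (-14).
R1 ← R1 − 2·R4.
R2 ← R2 − 3·R4.
R3 ← R3 − 2·R4.
Rank is 4 with 5 unknowns, leaving e free.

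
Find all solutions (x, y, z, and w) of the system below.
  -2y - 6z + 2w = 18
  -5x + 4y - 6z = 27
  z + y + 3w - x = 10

infinitely many solutions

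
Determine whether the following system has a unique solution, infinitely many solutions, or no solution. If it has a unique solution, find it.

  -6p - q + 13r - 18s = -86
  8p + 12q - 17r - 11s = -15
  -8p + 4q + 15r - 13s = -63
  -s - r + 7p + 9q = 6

Row-reduce the augmented matrix:
R1 ← R1 / (-6).
R2 ← R2 − 8·R1.
R3 ← R3 + 8·R1.
R4 ← R4 − 7·R1.
R2 ← R2 / (32/3).
R1 ← R1 − 1/6·R2.
R3 ← R3 − 16/3·R2.
R4 ← R4 − 47/6·R2.
R3 ← R3 / (-5/2).
R1 ← R1 + 139/64·R3.
R2 ← R2 − 1/32·R3.
R4 ← R4 − 891/64·R3.
R4 ← R4 / (12993/80).
R1 ← R1 + 1697/80·R4.
R2 ← R2 + 117/40·R4.
R3 ← R3 + 57/5·R4.
Reading off the reduced rows gives p = 0, q = 1, r = -1, s = 4.

p = 0, q = 1, r = -1, s = 4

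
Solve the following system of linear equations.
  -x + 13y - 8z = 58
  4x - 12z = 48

Row-reduce:
R1 ← R1 / (-1).
R2 ← R2 − 4·R1.
R2 ← R2 / (52).
R1 ← R1 + 13·R2.
Rank is 2 with 3 unknowns, leaving z free.

infinitely many solutions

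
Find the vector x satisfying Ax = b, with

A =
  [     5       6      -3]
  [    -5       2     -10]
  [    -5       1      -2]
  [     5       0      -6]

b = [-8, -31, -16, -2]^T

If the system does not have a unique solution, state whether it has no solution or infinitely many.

Row-reduce:
R1 ← R1 / (5).
R2 ← R2 + 5·R1.
R3 ← R3 + 5·R1.
R4 ← R4 − 5·R1.
R2 ← R2 / (8).
R1 ← R1 − 6/5·R2.
R3 ← R3 − 7·R2.
R4 ← R4 + 6·R2.
R3 ← R3 / (51/8).
R1 ← R1 − 27/20·R3.
R2 ← R2 + 13/8·R3.
R4 ← R4 + 51/4·R3.
Row 4 reduces to 0 = -3, a contradiction. The system is inconsistent.

no solution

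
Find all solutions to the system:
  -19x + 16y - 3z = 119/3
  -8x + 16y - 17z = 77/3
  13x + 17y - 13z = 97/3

Row-reduce the augmented matrix:
R1 ← R1 / (-19).
R2 ← R2 + 8·R1.
R3 ← R3 − 13·R1.
R2 ← R2 / (176/19).
R1 ← R1 + 16/19·R2.
R3 ← R3 − 531/19·R2.
R3 ← R3 / (5707/176).
R1 ← R1 + 14/11·R3.
R2 ← R2 + 299/176·R3.
Reading off the reduced rows gives x = 0, y = 8/3, z = 1.

x = 0, y = 8/3, z = 1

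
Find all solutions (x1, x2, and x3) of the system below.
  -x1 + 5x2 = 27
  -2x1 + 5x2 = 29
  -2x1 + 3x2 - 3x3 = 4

Row-reduce the augmented matrix:
R1 ← R1 / (-1).
R2 ← R2 + 2·R1.
R3 ← R3 + 2·R1.
R2 ← R2 / (-5).
R1 ← R1 + 5·R2.
R3 ← R3 + 7·R2.
R3 ← R3 / (-3).
Reading off the reduced rows gives x1 = -2, x2 = 5, x3 = 5.

x1 = -2, x2 = 5, x3 = 5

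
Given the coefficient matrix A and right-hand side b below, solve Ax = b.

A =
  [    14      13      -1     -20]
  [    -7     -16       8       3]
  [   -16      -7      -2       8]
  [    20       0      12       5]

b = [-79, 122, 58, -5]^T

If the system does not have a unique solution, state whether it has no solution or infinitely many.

x_1 = -3, x_2 = -4, x_3 = 5, x_4 = -1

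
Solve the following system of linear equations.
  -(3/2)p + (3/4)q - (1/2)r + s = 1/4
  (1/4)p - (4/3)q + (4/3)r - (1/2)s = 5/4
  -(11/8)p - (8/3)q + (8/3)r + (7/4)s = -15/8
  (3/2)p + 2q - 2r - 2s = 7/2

no solution

Row-reduce:
R1 ← R1 / (-3/2).
R2 ← R2 − 1/4·R1.
R3 ← R3 + 11/8·R1.
R4 ← R4 − 3/2·R1.
R2 ← R2 / (-29/24).
R1 ← R1 + 1/2·R2.
R3 ← R3 + 161/48·R2.
R4 ← R4 − 11/4·R2.
R3 ← R3 / (-10/29).
R1 ← R1 + 16/87·R3.
R2 ← R2 + 30/29·R3.
R4 ← R4 − 10/29·R3.
Row 4 reduces to 0 = 1, a contradiction. The system is inconsistent.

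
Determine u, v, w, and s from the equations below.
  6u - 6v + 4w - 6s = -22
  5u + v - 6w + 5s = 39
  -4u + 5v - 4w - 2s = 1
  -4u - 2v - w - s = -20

u = 3, v = 3, w = -1, s = 3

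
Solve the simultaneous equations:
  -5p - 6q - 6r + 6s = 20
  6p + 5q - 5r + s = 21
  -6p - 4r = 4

infinitely many solutions

Row-reduce:
R1 ← R1 / (-5).
R2 ← R2 − 6·R1.
R3 ← R3 + 6·R1.
R2 ← R2 / (-11/5).
R1 ← R1 − 6/5·R2.
R3 ← R3 − 36/5·R2.
R3 ← R3 / (-404/11).
R1 ← R1 + 60/11·R3.
R2 ← R2 − 61/11·R3.
Rank is 3 with 4 unknowns, leaving s free.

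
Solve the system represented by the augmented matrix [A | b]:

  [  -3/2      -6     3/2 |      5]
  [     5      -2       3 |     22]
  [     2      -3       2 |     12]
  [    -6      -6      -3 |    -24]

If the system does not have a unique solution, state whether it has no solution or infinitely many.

no solution

Row-reduce:
R1 ← R1 / (-3/2).
R2 ← R2 − 5·R1.
R3 ← R3 − 2·R1.
R4 ← R4 + 6·R1.
R2 ← R2 / (-22).
R1 ← R1 − 4·R2.
R3 ← R3 + 11·R2.
R4 ← R4 − 18·R2.
Swap R3 and R4.
R3 ← R3 / (-27/11).
R1 ← R1 − 5/11·R3.
R2 ← R2 + 4/11·R3.
Row 4 reduces to 0 = -2/3, a contradiction. The system is inconsistent.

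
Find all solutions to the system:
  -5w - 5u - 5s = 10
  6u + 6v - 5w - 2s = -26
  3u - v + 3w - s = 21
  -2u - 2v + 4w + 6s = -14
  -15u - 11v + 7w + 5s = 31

Row-reduce the augmented matrix:
R1 ← R1 / (-5).
R2 ← R2 − 6·R1.
R3 ← R3 − 3·R1.
R4 ← R4 + 2·R1.
R5 ← R5 + 15·R1.
R2 ← R2 / (6).
R3 ← R3 + 1·R2.
R4 ← R4 + 2·R2.
R5 ← R5 + 11·R2.
R3 ← R3 / (-11/6).
R1 ← R1 − 1·R3.
R2 ← R2 + 11/6·R3.
R4 ← R4 − 7/3·R3.
R5 ← R5 − 11/6·R3.
R4 ← R4 / (-16/11).
R1 ← R1 + 21/11·R4.
R2 ← R2 − 4·R4.
R3 ← R3 − 32/11·R4.
R5 reduces to 0 = 0, so the extra equation is consistent.
Reading off the reduced rows gives u = 0, v = -3, w = 4, s = -6.

u = 0, v = -3, w = 4, s = -6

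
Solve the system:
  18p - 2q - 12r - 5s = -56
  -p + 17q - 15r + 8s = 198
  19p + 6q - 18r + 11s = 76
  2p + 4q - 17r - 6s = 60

p = -4, q = 6, r = -4, s = 4

Row-reduce the augmented matrix:
R1 ← R1 / (18).
R2 ← R2 + 1·R1.
R3 ← R3 − 19·R1.
R4 ← R4 − 2·R1.
R2 ← R2 / (152/9).
R1 ← R1 + 1/9·R2.
R3 ← R3 − 73/9·R2.
R4 ← R4 − 38/9·R2.
R3 ← R3 / (333/152).
R1 ← R1 + 117/152·R3.
R2 ← R2 + 141/152·R3.
R4 ← R4 + 47/4·R3.
R4 ← R4 / (39985/666).
R1 ← R1 − 155/37·R4.
R2 ← R2 − 1283/222·R4.
R3 ← R3 − 3821/666·R4.
Reading off the reduced rows gives p = -4, q = 6, r = -4, s = 4.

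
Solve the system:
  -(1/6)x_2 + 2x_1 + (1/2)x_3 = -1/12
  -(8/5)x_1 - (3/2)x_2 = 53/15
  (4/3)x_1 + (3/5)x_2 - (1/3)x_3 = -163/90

x_1 = -1/3, x_2 = -2, x_3 = 1/2

Row-reduce the augmented matrix:
R1 ← R1 / (2).
R2 ← R2 + 8/5·R1.
R3 ← R3 − 4/3·R1.
R2 ← R2 / (-49/30).
R1 ← R1 + 1/12·R2.
R3 ← R3 − 32/45·R2.
R3 ← R3 / (-362/735).
R1 ← R1 − 45/196·R3.
R2 ← R2 + 12/49·R3.
Reading off the reduced rows gives x_1 = -1/3, x_2 = -2, x_3 = 1/2.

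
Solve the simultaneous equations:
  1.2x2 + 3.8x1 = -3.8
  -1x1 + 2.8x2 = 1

Row-reduce the augmented matrix:
R1 ← R1 / (19/5).
R2 ← R2 + 1·R1.
R2 ← R2 / (296/95).
R1 ← R1 − 6/19·R2.
Reading off the reduced rows gives x1 = -1, x2 = 0.

x1 = -1, x2 = 0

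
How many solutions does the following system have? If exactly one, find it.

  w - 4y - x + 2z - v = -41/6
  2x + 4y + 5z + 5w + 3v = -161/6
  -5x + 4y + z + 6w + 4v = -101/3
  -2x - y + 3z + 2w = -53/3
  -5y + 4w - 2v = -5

x = 7/3, y = -1, z = -3, w = -5/2, v = 0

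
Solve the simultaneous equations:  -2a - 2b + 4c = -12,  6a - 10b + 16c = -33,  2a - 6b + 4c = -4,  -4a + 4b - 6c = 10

no solution

Row-reduce:
R1 ← R1 / (-2).
R2 ← R2 − 6·R1.
R3 ← R3 − 2·R1.
R4 ← R4 + 4·R1.
R2 ← R2 / (-16).
R1 ← R1 − 1·R2.
R3 ← R3 + 8·R2.
R4 ← R4 − 8·R2.
R3 ← R3 / (-6).
R1 ← R1 + 1/4·R3.
R2 ← R2 + 7/4·R3.
Row 4 reduces to 0 = -1/2, a contradiction. The system is inconsistent.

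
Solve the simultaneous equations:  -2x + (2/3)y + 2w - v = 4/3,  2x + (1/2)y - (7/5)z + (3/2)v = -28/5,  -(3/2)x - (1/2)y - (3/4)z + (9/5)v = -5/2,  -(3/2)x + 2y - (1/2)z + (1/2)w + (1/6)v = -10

infinitely many solutions

Row-reduce:
R1 ← R1 / (-2).
R2 ← R2 − 2·R1.
R3 ← R3 + 3/2·R1.
R4 ← R4 + 3/2·R1.
R2 ← R2 / (7/6).
R1 ← R1 + 1/3·R2.
R3 ← R3 + 1·R2.
R4 ← R4 − 3/2·R2.
R3 ← R3 / (-39/20).
R1 ← R1 + 2/5·R3.
R2 ← R2 + 6/5·R3.
R4 ← R4 − 13/10·R3.
R4 ← R4 / (-24/7).
R1 ← R1 + 43/91·R4.
R2 ← R2 − 144/91·R4.
R3 ← R3 + 10/91·R4.
Rank is 4 with 5 unknowns, leaving v free.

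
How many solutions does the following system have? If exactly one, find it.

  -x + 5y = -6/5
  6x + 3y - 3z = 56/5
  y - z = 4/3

x = 6/5, y = 0, z = -4/3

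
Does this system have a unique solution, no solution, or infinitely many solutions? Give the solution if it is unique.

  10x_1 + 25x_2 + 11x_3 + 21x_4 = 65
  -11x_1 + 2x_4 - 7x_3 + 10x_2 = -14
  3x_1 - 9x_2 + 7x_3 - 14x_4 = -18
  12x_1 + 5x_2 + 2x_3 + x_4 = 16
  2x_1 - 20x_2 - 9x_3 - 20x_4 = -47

no solution

Row-reduce:
R1 ← R1 / (10).
R2 ← R2 + 11·R1.
R3 ← R3 − 3·R1.
R4 ← R4 − 12·R1.
R5 ← R5 − 2·R1.
R2 ← R2 / (75/2).
R1 ← R1 − 5/2·R2.
R3 ← R3 + 33/2·R2.
R4 ← R4 + 25·R2.
R5 ← R5 + 25·R2.
R3 ← R3 / (743/125).
R1 ← R1 − 19/25·R3.
R2 ← R2 − 17/125·R3.
R4 ← R4 + 39/5·R3.
R5 ← R5 + 39/5·R3.
R4 ← R4 / (-43717/2229).
R1 ← R1 − 3589/2229·R4.
R2 ← R2 − 1964/2229·R4.
R3 ← R3 + 1157/743·R4.
R5 ← R5 + 43717/2229·R4.
Row 5 reduces to 0 = 2, a contradiction. The system is inconsistent.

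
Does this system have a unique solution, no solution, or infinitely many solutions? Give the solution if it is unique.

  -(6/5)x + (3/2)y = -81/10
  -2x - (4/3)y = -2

x = 3, y = -3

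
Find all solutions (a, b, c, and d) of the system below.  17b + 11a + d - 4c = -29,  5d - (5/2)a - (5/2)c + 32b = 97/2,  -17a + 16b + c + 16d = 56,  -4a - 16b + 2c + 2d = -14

Row-reduce:
R1 ← R1 / (11).
R2 ← R2 + 5/2·R1.
R3 ← R3 + 17·R1.
R4 ← R4 + 4·R1.
R2 ← R2 / (789/22).
R1 ← R1 − 17/11·R2.
R3 ← R3 − 465/11·R2.
R4 ← R4 + 108/11·R2.
R3 ← R3 / (-306/263).
R1 ← R1 + 57/263·R3.
R2 ← R2 + 25/263·R3.
R4 ← R4 + 102/263·R3.
Row 4 reduces to 0 = -1/3, a contradiction. The system is inconsistent.

no solution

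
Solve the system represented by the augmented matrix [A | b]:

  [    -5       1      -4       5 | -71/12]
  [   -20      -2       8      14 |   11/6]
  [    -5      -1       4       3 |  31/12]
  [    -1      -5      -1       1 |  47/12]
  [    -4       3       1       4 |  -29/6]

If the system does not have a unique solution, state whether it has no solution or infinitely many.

x_1 = -2/3, x_2 = -1, x_3 = 1/2, x_4 = -5/4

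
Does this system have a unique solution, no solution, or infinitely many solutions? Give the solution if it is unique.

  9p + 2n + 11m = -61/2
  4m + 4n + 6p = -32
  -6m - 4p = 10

no solution

Row-reduce:
R1 ← R1 / (11).
R2 ← R2 − 4·R1.
R3 ← R3 + 6·R1.
R2 ← R2 / (36/11).
R1 ← R1 − 2/11·R2.
R3 ← R3 − 12/11·R2.
Row 3 reduces to 0 = 1/3, a contradiction. The system is inconsistent.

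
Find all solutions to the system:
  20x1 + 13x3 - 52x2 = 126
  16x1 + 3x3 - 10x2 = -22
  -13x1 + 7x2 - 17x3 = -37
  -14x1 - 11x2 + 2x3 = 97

Row-reduce:
R1 ← R1 / (20).
R2 ← R2 − 16·R1.
R3 ← R3 + 13·R1.
R4 ← R4 + 14·R1.
R2 ← R2 / (158/5).
R1 ← R1 + 13/5·R2.
R3 ← R3 + 134/5·R2.
R4 ← R4 + 237/5·R2.
R3 ← R3 / (-4685/316).
R1 ← R1 − 13/316·R3.
R2 ← R2 + 37/158·R3.
Row 4 reduces to 0 = 1, a contradiction. The system is inconsistent.

no solution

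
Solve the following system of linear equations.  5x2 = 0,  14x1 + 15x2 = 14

x1 = 1, x2 = 0

Row-reduce the augmented matrix:
Swap R1 and R2.
R1 ← R1 / (14).
R2 ← R2 / (5).
R1 ← R1 − 15/14·R2.
Reading off the reduced rows gives x1 = 1, x2 = 0.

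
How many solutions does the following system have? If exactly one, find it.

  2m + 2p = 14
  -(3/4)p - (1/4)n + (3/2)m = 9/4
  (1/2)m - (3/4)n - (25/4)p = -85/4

Row-reduce:
R1 ← R1 / (2).
R2 ← R2 − 3/2·R1.
R3 ← R3 − 1/2·R1.
R2 ← R2 / (-1/4).
R3 ← R3 + 3/4·R2.
Rank is 2 with 3 unknowns, leaving p free.

infinitely many solutions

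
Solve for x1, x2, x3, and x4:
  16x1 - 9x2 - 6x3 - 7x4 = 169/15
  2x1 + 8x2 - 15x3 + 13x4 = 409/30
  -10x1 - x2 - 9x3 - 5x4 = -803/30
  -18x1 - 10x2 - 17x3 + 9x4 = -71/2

Row-reduce the augmented matrix:
R1 ← R1 / (16).
R2 ← R2 − 2·R1.
R3 ← R3 + 10·R1.
R4 ← R4 + 18·R1.
R2 ← R2 / (73/8).
R1 ← R1 + 9/16·R2.
R3 ← R3 + 53/8·R2.
R4 ← R4 + 161/8·R2.
R3 ← R3 / (-1686/73).
R1 ← R1 + 183/146·R3.
R2 ← R2 + 114/73·R3.
R4 ← R4 + 4028/73·R3.
R4 ← R4 / (8446/281).
R1 ← R1 − 427/1124·R4.
R2 ← R2 − 414/281·R4.
R3 ← R3 + 17/562·R4.
Reading off the reduced rows gives x1 = 5/3, x2 = 3/5, x3 = 1/2, x4 = 1.

x1 = 5/3, x2 = 3/5, x3 = 1/2, x4 = 1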